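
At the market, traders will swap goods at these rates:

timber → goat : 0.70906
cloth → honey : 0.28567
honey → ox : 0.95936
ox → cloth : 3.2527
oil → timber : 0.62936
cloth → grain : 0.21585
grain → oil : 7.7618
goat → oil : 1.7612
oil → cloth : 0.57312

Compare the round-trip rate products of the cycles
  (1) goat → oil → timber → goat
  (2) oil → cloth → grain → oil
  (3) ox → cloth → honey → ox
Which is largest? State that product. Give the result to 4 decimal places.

0.9602

(1) 1.7612 × 0.62936 × 0.70906 = 0.78594
(2) 0.57312 × 0.21585 × 7.7618 = 0.96020
(3) 3.2527 × 0.28567 × 0.95936 = 0.89144
Highest is cycle (2) at 0.9602 (≤1, no arbitrage).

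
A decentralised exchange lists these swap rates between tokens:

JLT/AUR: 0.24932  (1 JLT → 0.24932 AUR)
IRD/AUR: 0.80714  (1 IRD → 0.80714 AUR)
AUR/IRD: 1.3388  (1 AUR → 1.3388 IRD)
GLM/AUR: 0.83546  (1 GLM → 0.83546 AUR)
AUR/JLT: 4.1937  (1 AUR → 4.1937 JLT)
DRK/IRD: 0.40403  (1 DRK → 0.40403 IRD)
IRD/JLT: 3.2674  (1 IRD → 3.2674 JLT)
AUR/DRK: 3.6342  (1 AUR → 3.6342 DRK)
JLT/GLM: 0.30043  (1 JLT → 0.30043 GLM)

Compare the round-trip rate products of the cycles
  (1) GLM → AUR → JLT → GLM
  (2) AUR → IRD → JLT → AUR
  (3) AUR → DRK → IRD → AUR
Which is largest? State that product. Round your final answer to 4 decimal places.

(1) 0.83546 × 4.1937 × 0.30043 = 1.05261
(2) 1.3388 × 3.2674 × 0.24932 = 1.09062
(3) 3.6342 × 0.40403 × 0.80714 = 1.18514
Highest is cycle (3) at 1.1851 (>1, arbitrage).

1.1851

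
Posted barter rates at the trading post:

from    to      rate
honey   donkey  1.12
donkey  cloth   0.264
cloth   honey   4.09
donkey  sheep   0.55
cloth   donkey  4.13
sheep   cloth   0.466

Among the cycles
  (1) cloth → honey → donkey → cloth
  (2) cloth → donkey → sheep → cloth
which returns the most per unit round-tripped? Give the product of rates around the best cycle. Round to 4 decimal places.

1.2093

(1) 4.09 × 1.12 × 0.264 = 1.20933
(2) 4.13 × 0.55 × 0.466 = 1.05852
Highest is cycle (1) at 1.2093 (>1, arbitrage).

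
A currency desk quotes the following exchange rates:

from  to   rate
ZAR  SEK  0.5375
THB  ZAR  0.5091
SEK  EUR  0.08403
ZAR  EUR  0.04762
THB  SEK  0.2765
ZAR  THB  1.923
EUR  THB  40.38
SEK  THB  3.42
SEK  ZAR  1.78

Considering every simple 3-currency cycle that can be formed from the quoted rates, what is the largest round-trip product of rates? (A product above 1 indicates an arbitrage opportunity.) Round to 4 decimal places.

0.9789

EUR→THB→ZAR→EUR: 40.38 × 0.5091 × 0.04762 = 0.97895
THB→SEK→ZAR→THB: 0.2765 × 1.78 × 1.923 = 0.94644
EUR→THB→SEK→EUR: 40.38 × 0.2765 × 0.08403 = 0.93820
THB→ZAR→SEK→THB: 0.5091 × 0.5375 × 3.42 = 0.93585
Maximum is EUR→THB→ZAR→EUR at 0.9789; no arbitrage — every cycle loses value.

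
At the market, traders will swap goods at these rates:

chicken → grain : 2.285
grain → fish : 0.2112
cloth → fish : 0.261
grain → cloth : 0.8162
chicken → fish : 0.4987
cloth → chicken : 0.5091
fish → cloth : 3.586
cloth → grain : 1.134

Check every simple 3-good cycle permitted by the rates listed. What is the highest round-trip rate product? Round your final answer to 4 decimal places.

0.9495

chicken→grain→cloth→chicken: 2.285 × 0.8162 × 0.5091 = 0.94948
fish→cloth→chicken→fish: 3.586 × 0.5091 × 0.4987 = 0.91044
fish→cloth→grain→fish: 3.586 × 1.134 × 0.2112 = 0.85885
Maximum is chicken→grain→cloth→chicken at 0.9495; no arbitrage — every cycle loses value.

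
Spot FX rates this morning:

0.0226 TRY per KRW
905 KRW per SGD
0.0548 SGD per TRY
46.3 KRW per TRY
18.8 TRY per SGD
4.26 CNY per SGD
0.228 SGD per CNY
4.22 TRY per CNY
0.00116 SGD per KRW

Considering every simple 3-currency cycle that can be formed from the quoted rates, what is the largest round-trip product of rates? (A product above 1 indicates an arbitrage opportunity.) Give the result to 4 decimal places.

KRW→TRY→SGD→KRW: 0.0226 × 0.0548 × 905 = 1.12082
KRW→SGD→TRY→KRW: 0.00116 × 18.8 × 46.3 = 1.00971
CNY→TRY→SGD→CNY: 4.22 × 0.0548 × 4.26 = 0.98515
Maximum is KRW→TRY→SGD→KRW at 1.1208; arbitrage exists.

1.1208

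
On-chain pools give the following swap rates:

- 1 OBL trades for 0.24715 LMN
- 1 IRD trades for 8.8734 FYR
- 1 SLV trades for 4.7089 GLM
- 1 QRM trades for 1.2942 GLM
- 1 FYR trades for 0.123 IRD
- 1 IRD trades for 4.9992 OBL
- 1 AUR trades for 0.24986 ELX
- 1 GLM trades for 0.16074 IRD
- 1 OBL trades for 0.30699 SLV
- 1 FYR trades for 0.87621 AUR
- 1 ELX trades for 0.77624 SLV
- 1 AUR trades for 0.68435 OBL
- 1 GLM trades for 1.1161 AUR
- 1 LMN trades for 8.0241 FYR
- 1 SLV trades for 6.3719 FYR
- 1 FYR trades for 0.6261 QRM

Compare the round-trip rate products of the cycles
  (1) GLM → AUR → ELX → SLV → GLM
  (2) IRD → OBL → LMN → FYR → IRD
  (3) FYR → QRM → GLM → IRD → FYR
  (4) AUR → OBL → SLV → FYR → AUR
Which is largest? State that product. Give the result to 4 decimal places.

(1) 1.1161 × 0.24986 × 0.77624 × 4.7089 = 1.01933
(2) 4.9992 × 0.24715 × 8.0241 × 0.123 = 1.21945
(3) 0.6261 × 1.2942 × 0.16074 × 8.8734 = 1.15574
(4) 0.68435 × 0.30699 × 6.3719 × 0.87621 = 1.17295
Highest is cycle (2) at 1.2194 (>1, arbitrage).

1.2194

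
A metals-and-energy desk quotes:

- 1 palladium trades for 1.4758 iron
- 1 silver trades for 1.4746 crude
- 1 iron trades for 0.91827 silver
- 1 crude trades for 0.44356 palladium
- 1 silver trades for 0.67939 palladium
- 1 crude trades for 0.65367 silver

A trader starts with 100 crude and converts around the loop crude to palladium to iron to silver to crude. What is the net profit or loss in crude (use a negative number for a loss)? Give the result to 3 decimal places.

-11.361

100 crude × 0.44356 = 44.356 palladium
44.356 palladium × 1.4758 = 65.4605848 iron
65.4605848 iron × 0.91827 = 60.110491204296 silver
60.110491204296 silver × 1.4746 = 88.6389303298548816 crude
Net change: 88.6389303298548816 − 100 = -11.3610696701451184 crude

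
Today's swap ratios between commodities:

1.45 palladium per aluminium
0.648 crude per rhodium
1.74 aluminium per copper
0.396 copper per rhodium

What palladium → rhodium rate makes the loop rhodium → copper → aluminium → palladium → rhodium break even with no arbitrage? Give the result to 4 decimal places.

1.0009

Known legs of the cycle: 0.396 × 1.74 × 1.45 = 0.999108
For no arbitrage the full-cycle product must be 1, so the missing rate is 1 / 0.999108 ≈ 1.000893.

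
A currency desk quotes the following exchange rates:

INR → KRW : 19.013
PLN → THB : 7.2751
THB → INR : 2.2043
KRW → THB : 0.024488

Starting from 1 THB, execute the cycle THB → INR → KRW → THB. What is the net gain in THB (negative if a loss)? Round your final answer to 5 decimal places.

0.02630

1 THB × 2.2043 = 2.2043 INR
2.2043 INR × 19.013 = 41.9103559 KRW
41.9103559 KRW × 0.024488 = 1.0263007952792 THB
Net change: 1.0263007952792 − 1 = 0.0263007952792 THB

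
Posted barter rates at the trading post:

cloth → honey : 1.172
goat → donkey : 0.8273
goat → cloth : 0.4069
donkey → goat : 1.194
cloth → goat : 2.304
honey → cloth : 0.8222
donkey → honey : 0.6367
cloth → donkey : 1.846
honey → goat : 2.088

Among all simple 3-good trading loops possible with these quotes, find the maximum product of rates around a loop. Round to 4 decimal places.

honey→goat→donkey→honey: 2.088 × 0.8273 × 0.6367 = 1.09984
honey→goat→cloth→honey: 2.088 × 0.4069 × 1.172 = 0.99574
honey→cloth→donkey→honey: 0.8222 × 1.846 × 0.6367 = 0.96637
goat→cloth→donkey→goat: 0.4069 × 1.846 × 1.194 = 0.89686
Maximum is honey→goat→donkey→honey at 1.0998; arbitrage exists.

1.0998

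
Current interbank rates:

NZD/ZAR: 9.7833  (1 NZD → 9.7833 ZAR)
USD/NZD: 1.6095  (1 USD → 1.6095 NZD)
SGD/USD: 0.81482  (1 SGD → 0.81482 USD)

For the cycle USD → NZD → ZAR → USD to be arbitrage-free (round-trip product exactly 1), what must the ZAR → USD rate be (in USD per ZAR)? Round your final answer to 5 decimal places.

0.06351

Known legs of the cycle: 1.6095 × 9.7833 = 15.74622135
For no arbitrage the full-cycle product must be 1, so the missing rate is 1 / 15.74622135 ≈ 0.0635073.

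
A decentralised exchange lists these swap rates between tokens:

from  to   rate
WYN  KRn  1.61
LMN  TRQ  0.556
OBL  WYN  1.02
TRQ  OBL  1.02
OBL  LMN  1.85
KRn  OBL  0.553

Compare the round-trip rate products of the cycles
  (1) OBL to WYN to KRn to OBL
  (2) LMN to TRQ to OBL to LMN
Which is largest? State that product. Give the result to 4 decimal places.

(1) 1.02 × 1.61 × 0.553 = 0.90814
(2) 0.556 × 1.02 × 1.85 = 1.04917
Highest is cycle (2) at 1.0492 (>1, arbitrage).

1.0492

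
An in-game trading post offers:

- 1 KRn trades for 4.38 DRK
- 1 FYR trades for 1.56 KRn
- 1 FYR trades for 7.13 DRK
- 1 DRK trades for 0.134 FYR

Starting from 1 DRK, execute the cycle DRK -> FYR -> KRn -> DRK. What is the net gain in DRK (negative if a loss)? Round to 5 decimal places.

1 DRK × 0.134 = 0.134 FYR
0.134 FYR × 1.56 = 0.20904 KRn
0.20904 KRn × 4.38 = 0.9155952 DRK
Net change: 0.9155952 − 1 = -0.0844048 DRK

-0.08440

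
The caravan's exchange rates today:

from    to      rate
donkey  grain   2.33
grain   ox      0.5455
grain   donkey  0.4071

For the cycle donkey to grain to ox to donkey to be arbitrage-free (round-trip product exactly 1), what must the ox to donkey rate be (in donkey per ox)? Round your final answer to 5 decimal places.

Known legs of the cycle: 2.33 × 0.5455 = 1.271015
For no arbitrage the full-cycle product must be 1, so the missing rate is 1 / 1.271015 ≈ 0.7867728.

0.78677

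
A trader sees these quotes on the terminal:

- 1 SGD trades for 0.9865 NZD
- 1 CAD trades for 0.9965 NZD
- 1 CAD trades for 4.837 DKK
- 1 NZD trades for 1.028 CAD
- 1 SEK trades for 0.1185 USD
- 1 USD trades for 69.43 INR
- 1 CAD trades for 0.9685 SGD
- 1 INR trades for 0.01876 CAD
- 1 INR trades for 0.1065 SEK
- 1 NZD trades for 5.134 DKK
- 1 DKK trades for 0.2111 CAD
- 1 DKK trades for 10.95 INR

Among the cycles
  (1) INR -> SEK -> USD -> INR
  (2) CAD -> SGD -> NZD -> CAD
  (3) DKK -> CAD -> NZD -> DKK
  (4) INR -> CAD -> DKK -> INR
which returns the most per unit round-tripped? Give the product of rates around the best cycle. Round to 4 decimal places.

(1) 0.1065 × 0.1185 × 69.43 = 0.87622
(2) 0.9685 × 0.9865 × 1.028 = 0.98218
(3) 0.2111 × 0.9965 × 5.134 = 1.07999
(4) 0.01876 × 4.837 × 10.95 = 0.99363
Highest is cycle (3) at 1.0800 (>1, arbitrage).

1.0800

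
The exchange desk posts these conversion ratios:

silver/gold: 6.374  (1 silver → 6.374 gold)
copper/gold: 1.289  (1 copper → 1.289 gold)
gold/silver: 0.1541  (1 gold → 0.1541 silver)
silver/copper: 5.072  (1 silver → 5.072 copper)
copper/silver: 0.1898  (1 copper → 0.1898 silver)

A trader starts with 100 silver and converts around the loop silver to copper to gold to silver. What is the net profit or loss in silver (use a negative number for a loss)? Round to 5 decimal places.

100 silver × 5.072 = 507.2 copper
507.2 copper × 1.289 = 653.7808 gold
653.7808 gold × 0.1541 = 100.74762128 silver
Net change: 100.74762128 − 100 = 0.74762128 silver

0.74762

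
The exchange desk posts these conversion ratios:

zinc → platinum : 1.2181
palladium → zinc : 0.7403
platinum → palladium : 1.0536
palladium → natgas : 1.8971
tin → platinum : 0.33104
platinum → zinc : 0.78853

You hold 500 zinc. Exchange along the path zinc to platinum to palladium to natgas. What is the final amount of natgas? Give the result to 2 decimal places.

500 zinc × 1.2181 = 609.05 platinum
609.05 platinum × 1.0536 = 641.69508 palladium
641.69508 palladium × 1.8971 = 1217.359736268 natgas

1217.36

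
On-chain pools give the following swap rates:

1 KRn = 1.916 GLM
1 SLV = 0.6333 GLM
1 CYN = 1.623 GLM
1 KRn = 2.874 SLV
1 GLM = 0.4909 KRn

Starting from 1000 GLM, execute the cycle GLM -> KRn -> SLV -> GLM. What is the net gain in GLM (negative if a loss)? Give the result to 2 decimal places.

1000 GLM × 0.4909 = 490.9 KRn
490.9 KRn × 2.874 = 1410.8466 SLV
1410.8466 SLV × 0.6333 = 893.48915178 GLM
Net change: 893.48915178 − 1000 = -106.51084822 GLM

-106.51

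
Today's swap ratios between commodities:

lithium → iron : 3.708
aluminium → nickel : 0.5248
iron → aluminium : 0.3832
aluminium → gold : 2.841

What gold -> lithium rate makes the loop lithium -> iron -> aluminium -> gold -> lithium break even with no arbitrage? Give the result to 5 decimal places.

0.24772

Known legs of the cycle: 3.708 × 0.3832 × 2.841 = 4.0367928096
For no arbitrage the full-cycle product must be 1, so the missing rate is 1 / 4.0367928096 ≈ 0.2477214.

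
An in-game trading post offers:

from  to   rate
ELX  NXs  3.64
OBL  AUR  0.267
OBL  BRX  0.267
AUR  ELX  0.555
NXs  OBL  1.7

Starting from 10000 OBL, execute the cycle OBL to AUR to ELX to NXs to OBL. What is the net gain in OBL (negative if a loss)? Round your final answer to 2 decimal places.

10000 OBL × 0.267 = 2670 AUR
2670 AUR × 0.555 = 1481.85 ELX
1481.85 ELX × 3.64 = 5393.934 NXs
5393.934 NXs × 1.7 = 9169.6878 OBL
Net change: 9169.6878 − 10000 = -830.3122 OBL

-830.31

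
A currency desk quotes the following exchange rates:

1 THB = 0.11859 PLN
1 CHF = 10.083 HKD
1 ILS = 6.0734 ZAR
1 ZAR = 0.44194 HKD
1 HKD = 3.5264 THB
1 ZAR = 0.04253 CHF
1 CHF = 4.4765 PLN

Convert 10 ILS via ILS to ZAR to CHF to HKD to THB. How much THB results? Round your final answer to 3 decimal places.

10 ILS × 6.0734 = 60.734 ZAR
60.734 ZAR × 0.04253 = 2.58301702 CHF
2.58301702 CHF × 10.083 = 26.04456061266 HKD
26.04456061266 HKD × 3.5264 = 91.843538544484224 THB

91.844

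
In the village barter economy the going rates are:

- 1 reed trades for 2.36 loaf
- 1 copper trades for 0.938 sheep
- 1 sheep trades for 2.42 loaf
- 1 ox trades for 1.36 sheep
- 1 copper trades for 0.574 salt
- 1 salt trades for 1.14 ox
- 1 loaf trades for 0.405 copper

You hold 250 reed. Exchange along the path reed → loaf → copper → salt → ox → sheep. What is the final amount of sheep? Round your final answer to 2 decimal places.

250 reed × 2.36 = 590 loaf
590 loaf × 0.405 = 238.95 copper
238.95 copper × 0.574 = 137.1573 salt
137.1573 salt × 1.14 = 156.359322 ox
156.359322 ox × 1.36 = 212.64867792 sheep

212.65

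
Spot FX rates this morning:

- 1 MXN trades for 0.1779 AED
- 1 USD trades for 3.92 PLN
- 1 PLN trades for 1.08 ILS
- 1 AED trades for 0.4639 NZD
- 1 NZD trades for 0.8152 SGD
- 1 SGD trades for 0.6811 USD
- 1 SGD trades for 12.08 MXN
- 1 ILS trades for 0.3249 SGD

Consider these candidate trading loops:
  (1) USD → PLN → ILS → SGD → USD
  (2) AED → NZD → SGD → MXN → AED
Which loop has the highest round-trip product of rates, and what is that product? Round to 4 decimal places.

(1) 3.92 × 1.08 × 0.3249 × 0.6811 = 0.93685
(2) 0.4639 × 0.8152 × 12.08 × 0.1779 = 0.81270
Highest is cycle (1) at 0.9369 (≤1, no arbitrage).

0.9369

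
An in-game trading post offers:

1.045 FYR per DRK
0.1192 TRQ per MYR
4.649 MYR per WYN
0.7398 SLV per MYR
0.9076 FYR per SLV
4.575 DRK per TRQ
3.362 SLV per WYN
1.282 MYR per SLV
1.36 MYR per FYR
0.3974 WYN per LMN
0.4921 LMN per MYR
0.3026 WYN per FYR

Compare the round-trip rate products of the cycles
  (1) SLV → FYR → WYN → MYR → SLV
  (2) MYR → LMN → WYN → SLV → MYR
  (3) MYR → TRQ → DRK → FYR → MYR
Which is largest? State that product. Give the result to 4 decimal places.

(1) 0.9076 × 0.3026 × 4.649 × 0.7398 = 0.94458
(2) 0.4921 × 0.3974 × 3.362 × 1.282 = 0.84288
(3) 0.1192 × 4.575 × 1.045 × 1.36 = 0.77504
Highest is cycle (1) at 0.9446 (≤1, no arbitrage).

0.9446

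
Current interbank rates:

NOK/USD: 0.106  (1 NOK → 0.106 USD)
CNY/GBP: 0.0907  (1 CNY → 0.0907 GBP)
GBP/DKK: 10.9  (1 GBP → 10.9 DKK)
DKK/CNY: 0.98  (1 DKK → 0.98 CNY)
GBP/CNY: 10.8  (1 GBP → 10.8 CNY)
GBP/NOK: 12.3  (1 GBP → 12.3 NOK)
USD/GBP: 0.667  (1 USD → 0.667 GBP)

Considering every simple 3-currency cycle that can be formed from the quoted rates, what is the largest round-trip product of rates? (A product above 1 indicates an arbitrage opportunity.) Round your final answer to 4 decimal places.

0.9689

GBP→DKK→CNY→GBP: 10.9 × 0.98 × 0.0907 = 0.96886
GBP→NOK→USD→GBP: 12.3 × 0.106 × 0.667 = 0.86963
Maximum is GBP→DKK→CNY→GBP at 0.9689; no arbitrage — every cycle loses value.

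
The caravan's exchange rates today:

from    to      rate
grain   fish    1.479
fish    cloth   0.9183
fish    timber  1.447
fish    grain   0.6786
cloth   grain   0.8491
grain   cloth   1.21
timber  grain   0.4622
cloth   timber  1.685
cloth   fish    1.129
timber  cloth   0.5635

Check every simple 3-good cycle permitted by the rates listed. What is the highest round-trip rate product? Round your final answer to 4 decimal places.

1.1532

cloth→grain→fish→cloth: 0.8491 × 1.479 × 0.9183 = 1.15322
fish→timber→grain→fish: 1.447 × 0.4622 × 1.479 = 0.98916
cloth→timber→grain→cloth: 1.685 × 0.4622 × 1.21 = 0.94236
cloth→fish→grain→cloth: 1.129 × 0.6786 × 1.21 = 0.92703
cloth→fish→timber→cloth: 1.129 × 1.447 × 0.5635 = 0.92057
Maximum is cloth→grain→fish→cloth at 1.1532; arbitrage exists.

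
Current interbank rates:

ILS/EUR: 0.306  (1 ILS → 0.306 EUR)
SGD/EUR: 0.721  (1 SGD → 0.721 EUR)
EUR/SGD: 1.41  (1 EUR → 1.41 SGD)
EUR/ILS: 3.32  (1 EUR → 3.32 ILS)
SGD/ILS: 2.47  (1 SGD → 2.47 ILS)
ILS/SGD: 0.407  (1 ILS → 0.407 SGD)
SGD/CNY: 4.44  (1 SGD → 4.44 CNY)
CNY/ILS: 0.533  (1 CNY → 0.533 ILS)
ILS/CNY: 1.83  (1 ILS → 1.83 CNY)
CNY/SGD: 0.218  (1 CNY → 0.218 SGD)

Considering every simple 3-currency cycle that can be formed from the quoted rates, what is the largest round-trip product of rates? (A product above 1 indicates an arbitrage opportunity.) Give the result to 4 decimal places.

SGD→ILS→EUR→SGD: 2.47 × 0.306 × 1.41 = 1.06571
SGD→ILS→CNY→SGD: 2.47 × 1.83 × 0.218 = 0.98538
SGD→EUR→ILS→SGD: 0.721 × 3.32 × 0.407 = 0.97424
SGD→CNY→ILS→SGD: 4.44 × 0.533 × 0.407 = 0.96317
Maximum is SGD→ILS→EUR→SGD at 1.0657; arbitrage exists.

1.0657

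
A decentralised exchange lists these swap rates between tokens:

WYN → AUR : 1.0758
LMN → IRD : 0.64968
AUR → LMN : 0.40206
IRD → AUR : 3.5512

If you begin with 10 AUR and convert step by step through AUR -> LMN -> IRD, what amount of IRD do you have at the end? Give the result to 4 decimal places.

10 AUR × 0.40206 = 4.0206 LMN
4.0206 LMN × 0.64968 = 2.612103408 IRD

2.6121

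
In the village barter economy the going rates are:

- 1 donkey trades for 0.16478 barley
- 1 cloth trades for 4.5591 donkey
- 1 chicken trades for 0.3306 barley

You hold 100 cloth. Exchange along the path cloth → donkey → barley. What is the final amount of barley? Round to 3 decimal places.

100 cloth × 4.5591 = 455.91 donkey
455.91 donkey × 0.16478 = 75.1248498 barley

75.125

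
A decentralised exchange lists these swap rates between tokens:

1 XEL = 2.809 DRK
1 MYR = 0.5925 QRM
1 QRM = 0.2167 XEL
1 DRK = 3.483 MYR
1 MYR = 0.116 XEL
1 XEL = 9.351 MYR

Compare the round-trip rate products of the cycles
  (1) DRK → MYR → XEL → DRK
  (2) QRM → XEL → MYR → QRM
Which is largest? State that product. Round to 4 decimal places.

1.2006

(1) 3.483 × 0.116 × 2.809 = 1.13491
(2) 0.2167 × 9.351 × 0.5925 = 1.20062
Highest is cycle (2) at 1.2006 (>1, arbitrage).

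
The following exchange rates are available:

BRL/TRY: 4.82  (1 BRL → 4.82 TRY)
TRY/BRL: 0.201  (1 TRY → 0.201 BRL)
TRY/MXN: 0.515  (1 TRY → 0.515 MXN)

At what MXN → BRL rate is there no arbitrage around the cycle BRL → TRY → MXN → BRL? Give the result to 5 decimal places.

0.40285

Known legs of the cycle: 4.82 × 0.515 = 2.4823
For no arbitrage the full-cycle product must be 1, so the missing rate is 1 / 2.4823 ≈ 0.4028522.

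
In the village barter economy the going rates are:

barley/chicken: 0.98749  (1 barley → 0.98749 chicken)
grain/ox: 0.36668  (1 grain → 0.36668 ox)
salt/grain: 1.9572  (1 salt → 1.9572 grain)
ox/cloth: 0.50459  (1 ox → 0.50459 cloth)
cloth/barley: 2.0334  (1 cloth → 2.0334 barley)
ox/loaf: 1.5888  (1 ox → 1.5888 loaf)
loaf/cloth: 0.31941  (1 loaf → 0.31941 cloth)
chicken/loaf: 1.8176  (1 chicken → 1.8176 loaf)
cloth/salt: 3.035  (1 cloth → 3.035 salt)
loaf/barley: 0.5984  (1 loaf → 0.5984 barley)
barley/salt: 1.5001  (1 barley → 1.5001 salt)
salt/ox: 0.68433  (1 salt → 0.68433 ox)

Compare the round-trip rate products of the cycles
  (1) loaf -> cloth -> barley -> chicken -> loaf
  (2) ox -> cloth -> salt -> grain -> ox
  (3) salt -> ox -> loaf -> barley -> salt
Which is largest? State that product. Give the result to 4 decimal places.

1.1657

(1) 0.31941 × 2.0334 × 0.98749 × 1.8176 = 1.16574
(2) 0.50459 × 3.035 × 1.9572 × 0.36668 = 1.09906
(3) 0.68433 × 1.5888 × 0.5984 × 1.5001 = 0.97599
Highest is cycle (1) at 1.1657 (>1, arbitrage).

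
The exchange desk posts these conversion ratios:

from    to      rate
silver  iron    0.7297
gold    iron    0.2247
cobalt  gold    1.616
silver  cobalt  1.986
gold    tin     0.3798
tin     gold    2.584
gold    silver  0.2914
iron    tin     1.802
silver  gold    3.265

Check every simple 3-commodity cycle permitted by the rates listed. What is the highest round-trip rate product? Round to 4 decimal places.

1.0463

gold→iron→tin→gold: 0.2247 × 1.802 × 2.584 = 1.04629
gold→silver→cobalt→gold: 0.2914 × 1.986 × 1.616 = 0.93521
Maximum is gold→iron→tin→gold at 1.0463; arbitrage exists.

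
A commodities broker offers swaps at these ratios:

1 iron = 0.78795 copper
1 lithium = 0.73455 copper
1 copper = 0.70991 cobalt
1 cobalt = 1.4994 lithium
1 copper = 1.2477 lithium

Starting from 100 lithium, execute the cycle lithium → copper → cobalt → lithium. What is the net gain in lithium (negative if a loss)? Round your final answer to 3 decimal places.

-21.812

100 lithium × 0.73455 = 73.455 copper
73.455 copper × 0.70991 = 52.14643905 cobalt
52.14643905 cobalt × 1.4994 = 78.18837071157 lithium
Net change: 78.18837071157 − 100 = -21.81162928843 lithium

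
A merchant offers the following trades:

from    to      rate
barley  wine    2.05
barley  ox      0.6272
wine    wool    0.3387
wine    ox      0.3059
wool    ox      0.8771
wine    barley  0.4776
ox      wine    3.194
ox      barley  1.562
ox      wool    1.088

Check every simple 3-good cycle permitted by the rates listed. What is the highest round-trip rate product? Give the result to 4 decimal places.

0.9795

barley→wine→ox→barley: 2.05 × 0.3059 × 1.562 = 0.97952
barley→ox→wine→barley: 0.6272 × 3.194 × 0.4776 = 0.95676
wool→ox→wine→wool: 0.8771 × 3.194 × 0.3387 = 0.94885
Maximum is barley→wine→ox→barley at 0.9795; no arbitrage — every cycle loses value.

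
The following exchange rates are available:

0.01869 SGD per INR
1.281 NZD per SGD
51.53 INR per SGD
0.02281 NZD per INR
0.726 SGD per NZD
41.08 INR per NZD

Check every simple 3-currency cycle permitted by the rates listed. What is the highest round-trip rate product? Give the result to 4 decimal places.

0.9835

INR→SGD→NZD→INR: 0.01869 × 1.281 × 41.08 = 0.98353
INR→NZD→SGD→INR: 0.02281 × 0.726 × 51.53 = 0.85334
Maximum is INR→SGD→NZD→INR at 0.9835; no arbitrage — every cycle loses value.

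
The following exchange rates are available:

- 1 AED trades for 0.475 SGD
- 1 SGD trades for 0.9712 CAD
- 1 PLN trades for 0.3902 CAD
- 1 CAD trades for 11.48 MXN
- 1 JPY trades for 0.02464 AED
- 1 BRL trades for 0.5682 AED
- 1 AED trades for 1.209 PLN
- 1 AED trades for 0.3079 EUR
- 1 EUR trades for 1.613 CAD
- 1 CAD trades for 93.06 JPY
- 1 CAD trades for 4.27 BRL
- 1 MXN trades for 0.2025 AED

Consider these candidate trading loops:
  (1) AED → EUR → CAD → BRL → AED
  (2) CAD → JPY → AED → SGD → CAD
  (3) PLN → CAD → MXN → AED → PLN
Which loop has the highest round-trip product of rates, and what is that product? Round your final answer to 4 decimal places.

1.2050

(1) 0.3079 × 1.613 × 4.27 × 0.5682 = 1.20496
(2) 93.06 × 0.02464 × 0.475 × 0.9712 = 1.05781
(3) 0.3902 × 11.48 × 0.2025 × 1.209 = 1.09668
Highest is cycle (1) at 1.2050 (>1, arbitrage).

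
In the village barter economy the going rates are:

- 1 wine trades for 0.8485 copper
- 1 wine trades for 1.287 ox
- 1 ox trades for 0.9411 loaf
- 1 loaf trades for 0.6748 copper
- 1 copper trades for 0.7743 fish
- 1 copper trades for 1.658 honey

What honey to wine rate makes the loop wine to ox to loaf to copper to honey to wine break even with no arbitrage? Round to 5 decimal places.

Known legs of the cycle: 1.287 × 0.9411 × 0.6748 × 1.658 = 1.35510803516088
For no arbitrage the full-cycle product must be 1, so the missing rate is 1 / 1.35510803516088 ≈ 0.7379485.

0.73795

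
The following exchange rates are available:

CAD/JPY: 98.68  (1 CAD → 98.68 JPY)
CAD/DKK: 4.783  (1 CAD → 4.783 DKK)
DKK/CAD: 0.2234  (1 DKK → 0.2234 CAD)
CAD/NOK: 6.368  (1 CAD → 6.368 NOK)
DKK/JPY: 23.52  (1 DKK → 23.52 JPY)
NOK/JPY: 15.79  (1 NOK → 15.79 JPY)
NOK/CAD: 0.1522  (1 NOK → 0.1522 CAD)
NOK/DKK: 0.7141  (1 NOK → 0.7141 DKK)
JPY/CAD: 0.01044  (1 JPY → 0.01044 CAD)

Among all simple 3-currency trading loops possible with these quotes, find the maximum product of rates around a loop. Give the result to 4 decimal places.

JPY→CAD→DKK→JPY: 0.01044 × 4.783 × 23.52 = 1.17446
NOK→JPY→CAD→NOK: 15.79 × 0.01044 × 6.368 = 1.04975
NOK→DKK→CAD→NOK: 0.7141 × 0.2234 × 6.368 = 1.01589
Maximum is JPY→CAD→DKK→JPY at 1.1745; arbitrage exists.

1.1745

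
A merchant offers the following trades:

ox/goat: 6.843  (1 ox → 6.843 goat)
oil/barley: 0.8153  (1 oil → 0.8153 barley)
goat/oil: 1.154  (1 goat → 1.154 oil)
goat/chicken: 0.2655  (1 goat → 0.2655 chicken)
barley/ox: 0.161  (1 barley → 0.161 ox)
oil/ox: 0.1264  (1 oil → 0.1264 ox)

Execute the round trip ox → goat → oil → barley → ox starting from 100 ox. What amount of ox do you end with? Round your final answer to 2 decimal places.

100 ox × 6.843 = 684.3 goat
684.3 goat × 1.154 = 789.6822 oil
789.6822 oil × 0.8153 = 643.82789766 barley
643.82789766 barley × 0.161 = 103.65629152326 ox

103.66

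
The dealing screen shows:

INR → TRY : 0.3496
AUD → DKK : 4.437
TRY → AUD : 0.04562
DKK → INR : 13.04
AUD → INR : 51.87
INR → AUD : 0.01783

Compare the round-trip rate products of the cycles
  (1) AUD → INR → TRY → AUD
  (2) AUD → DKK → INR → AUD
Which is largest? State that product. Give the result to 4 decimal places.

1.0316

(1) 51.87 × 0.3496 × 0.04562 = 0.82726
(2) 4.437 × 13.04 × 0.01783 = 1.03162
Highest is cycle (2) at 1.0316 (>1, arbitrage).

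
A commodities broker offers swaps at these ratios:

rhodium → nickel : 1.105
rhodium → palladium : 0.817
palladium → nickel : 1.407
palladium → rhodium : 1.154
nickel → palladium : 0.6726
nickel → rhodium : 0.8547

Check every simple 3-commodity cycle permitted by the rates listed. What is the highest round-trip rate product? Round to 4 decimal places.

palladium→nickel→rhodium→palladium: 1.407 × 0.8547 × 0.817 = 0.98249
palladium→rhodium→nickel→palladium: 1.154 × 1.105 × 0.6726 = 0.85768
Maximum is palladium→nickel→rhodium→palladium at 0.9825; no arbitrage — every cycle loses value.

0.9825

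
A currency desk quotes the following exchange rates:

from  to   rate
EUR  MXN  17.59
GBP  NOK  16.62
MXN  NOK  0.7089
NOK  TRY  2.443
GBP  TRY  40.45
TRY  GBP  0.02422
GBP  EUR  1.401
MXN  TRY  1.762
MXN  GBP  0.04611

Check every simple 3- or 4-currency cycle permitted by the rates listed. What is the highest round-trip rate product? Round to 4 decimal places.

1.1363

MXN→GBP→EUR→MXN: 0.04611 × 1.401 × 17.59 = 1.13632
TRY→GBP→EUR→MXN→TRY: 0.02422 × 1.401 × 17.59 × 1.762 = 1.05168
TRY→GBP→NOK→TRY: 0.02422 × 16.62 × 2.443 = 0.98340
Maximum is MXN→GBP→EUR→MXN at 1.1363; arbitrage exists.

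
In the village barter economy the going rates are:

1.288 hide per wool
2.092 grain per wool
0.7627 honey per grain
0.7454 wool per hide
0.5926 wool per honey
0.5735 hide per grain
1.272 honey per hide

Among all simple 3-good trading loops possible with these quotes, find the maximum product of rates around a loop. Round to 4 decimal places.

0.9709

hide→honey→wool→hide: 1.272 × 0.5926 × 1.288 = 0.97088
honey→wool→grain→honey: 0.5926 × 2.092 × 0.7627 = 0.94553
hide→wool→grain→hide: 0.7454 × 2.092 × 0.5735 = 0.89430
Maximum is hide→honey→wool→hide at 0.9709; no arbitrage — every cycle loses value.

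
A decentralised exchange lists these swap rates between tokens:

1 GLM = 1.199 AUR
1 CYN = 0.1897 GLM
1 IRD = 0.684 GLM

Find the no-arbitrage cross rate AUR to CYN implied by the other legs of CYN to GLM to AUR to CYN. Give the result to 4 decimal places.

4.3966

Known legs of the cycle: 0.1897 × 1.199 = 0.2274503
For no arbitrage the full-cycle product must be 1, so the missing rate is 1 / 0.2274503 ≈ 4.396565.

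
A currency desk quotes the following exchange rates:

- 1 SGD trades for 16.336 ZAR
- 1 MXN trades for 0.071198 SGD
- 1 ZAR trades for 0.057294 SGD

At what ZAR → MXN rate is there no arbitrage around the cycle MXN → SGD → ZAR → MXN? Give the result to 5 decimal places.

0.85978

Known legs of the cycle: 0.071198 × 16.336 = 1.163090528
For no arbitrage the full-cycle product must be 1, so the missing rate is 1 / 1.163090528 ≈ 0.8597783.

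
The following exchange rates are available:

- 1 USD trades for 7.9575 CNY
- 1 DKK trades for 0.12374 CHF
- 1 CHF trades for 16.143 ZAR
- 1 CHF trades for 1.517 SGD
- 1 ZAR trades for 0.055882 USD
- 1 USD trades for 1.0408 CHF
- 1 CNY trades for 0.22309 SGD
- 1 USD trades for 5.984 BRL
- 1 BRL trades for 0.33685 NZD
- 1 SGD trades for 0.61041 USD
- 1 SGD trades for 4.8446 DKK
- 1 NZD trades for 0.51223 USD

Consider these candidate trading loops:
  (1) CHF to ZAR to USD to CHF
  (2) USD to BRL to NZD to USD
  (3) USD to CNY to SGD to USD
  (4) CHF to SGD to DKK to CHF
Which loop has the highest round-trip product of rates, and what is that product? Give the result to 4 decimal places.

(1) 16.143 × 0.055882 × 1.0408 = 0.93891
(2) 5.984 × 0.33685 × 0.51223 = 1.03251
(3) 7.9575 × 0.22309 × 0.61041 = 1.08362
(4) 1.517 × 4.8446 × 0.12374 = 0.90940
Highest is cycle (3) at 1.0836 (>1, arbitrage).

1.0836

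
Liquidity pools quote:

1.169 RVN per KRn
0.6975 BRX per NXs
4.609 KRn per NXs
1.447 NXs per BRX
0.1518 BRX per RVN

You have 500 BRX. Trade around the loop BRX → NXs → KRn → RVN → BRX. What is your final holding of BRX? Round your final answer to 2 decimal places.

500 BRX × 1.447 = 723.5 NXs
723.5 NXs × 4.609 = 3334.6115 KRn
3334.6115 KRn × 1.169 = 3898.1608435 RVN
3898.1608435 RVN × 0.1518 = 591.7408160433 BRX

591.74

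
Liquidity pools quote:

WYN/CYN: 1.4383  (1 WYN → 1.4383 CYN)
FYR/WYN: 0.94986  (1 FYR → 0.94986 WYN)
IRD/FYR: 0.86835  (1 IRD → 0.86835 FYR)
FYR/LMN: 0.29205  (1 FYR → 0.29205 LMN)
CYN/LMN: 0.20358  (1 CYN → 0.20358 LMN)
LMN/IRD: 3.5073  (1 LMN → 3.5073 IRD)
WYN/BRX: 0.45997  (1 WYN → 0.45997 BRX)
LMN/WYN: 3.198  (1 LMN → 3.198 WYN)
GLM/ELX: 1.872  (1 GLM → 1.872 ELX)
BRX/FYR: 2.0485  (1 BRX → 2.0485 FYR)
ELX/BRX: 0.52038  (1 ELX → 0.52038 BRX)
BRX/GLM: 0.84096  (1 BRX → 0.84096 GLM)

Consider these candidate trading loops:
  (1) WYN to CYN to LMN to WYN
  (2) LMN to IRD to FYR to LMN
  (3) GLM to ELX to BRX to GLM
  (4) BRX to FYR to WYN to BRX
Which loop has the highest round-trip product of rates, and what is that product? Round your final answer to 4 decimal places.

0.9364

(1) 1.4383 × 0.20358 × 3.198 = 0.93640
(2) 3.5073 × 0.86835 × 0.29205 = 0.88946
(3) 1.872 × 0.52038 × 0.84096 = 0.81922
(4) 2.0485 × 0.94986 × 0.45997 = 0.89500
Highest is cycle (1) at 0.9364 (≤1, no arbitrage).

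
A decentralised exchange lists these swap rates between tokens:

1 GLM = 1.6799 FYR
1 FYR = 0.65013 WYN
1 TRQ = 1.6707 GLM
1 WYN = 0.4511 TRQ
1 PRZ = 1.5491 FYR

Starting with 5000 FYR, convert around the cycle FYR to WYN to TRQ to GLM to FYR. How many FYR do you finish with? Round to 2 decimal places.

4115.52

5000 FYR × 0.65013 = 3250.65 WYN
3250.65 WYN × 0.4511 = 1466.368215 TRQ
1466.368215 TRQ × 1.6707 = 2449.8613768005 GLM
2449.8613768005 GLM × 1.6799 = 4115.52212688715995 FYR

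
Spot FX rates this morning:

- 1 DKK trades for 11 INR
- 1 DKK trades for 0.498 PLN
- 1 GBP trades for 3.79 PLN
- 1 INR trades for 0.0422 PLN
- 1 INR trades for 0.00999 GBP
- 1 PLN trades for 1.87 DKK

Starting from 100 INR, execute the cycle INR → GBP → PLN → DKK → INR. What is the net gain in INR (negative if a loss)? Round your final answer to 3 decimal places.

-22.118

100 INR × 0.00999 = 0.999 GBP
0.999 GBP × 3.79 = 3.78621 PLN
3.78621 PLN × 1.87 = 7.0802127 DKK
7.0802127 DKK × 11 = 77.8823397 INR
Net change: 77.8823397 − 100 = -22.1176603 INR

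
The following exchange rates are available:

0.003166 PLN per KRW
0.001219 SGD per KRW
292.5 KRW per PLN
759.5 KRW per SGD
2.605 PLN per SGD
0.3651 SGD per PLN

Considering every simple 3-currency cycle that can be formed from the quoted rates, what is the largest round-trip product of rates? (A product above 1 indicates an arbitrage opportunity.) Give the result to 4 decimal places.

0.9288

KRW→SGD→PLN→KRW: 0.001219 × 2.605 × 292.5 = 0.92883
KRW→PLN→SGD→KRW: 0.003166 × 0.3651 × 759.5 = 0.87791
Maximum is KRW→SGD→PLN→KRW at 0.9288; no arbitrage — every cycle loses value.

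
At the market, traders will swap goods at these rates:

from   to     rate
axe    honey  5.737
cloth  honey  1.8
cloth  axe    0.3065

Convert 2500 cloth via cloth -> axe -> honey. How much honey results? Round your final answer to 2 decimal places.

4395.98

2500 cloth × 0.3065 = 766.25 axe
766.25 axe × 5.737 = 4395.97625 honey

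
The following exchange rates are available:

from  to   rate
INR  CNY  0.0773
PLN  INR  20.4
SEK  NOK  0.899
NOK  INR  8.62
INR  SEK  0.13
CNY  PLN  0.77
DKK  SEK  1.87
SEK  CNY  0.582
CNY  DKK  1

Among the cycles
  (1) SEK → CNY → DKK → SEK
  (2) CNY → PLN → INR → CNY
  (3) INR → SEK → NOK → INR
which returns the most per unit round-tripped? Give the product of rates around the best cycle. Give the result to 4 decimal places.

1.2142

(1) 0.582 × 1 × 1.87 = 1.08834
(2) 0.77 × 20.4 × 0.0773 = 1.21423
(3) 0.13 × 0.899 × 8.62 = 1.00742
Highest is cycle (2) at 1.2142 (>1, arbitrage).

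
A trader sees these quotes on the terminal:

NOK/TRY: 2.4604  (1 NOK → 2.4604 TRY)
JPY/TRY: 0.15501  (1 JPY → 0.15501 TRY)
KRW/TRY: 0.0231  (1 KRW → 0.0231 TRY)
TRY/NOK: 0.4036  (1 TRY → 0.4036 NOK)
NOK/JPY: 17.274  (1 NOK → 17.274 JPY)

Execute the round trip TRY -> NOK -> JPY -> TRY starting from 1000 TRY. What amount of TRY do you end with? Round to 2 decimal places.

1080.70

1000 TRY × 0.4036 = 403.6 NOK
403.6 NOK × 17.274 = 6971.7864 JPY
6971.7864 JPY × 0.15501 = 1080.696609864 TRY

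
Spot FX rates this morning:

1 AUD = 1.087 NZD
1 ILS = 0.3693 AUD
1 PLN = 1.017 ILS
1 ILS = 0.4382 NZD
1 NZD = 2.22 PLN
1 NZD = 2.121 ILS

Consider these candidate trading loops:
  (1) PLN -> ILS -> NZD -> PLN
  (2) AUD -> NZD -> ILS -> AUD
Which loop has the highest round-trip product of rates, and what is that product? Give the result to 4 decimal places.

(1) 1.017 × 0.4382 × 2.22 = 0.98934
(2) 1.087 × 2.121 × 0.3693 = 0.85143
Highest is cycle (1) at 0.9893 (≤1, no arbitrage).

0.9893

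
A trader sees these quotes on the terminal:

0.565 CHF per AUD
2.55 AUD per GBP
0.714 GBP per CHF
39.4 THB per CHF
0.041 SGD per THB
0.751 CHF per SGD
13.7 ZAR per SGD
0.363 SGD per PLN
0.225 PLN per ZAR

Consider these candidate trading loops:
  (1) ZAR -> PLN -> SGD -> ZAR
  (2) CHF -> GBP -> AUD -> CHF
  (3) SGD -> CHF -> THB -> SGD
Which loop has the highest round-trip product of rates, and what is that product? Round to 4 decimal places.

1.2132

(1) 0.225 × 0.363 × 13.7 = 1.11895
(2) 0.714 × 2.55 × 0.565 = 1.02870
(3) 0.751 × 39.4 × 0.041 = 1.21317
Highest is cycle (3) at 1.2132 (>1, arbitrage).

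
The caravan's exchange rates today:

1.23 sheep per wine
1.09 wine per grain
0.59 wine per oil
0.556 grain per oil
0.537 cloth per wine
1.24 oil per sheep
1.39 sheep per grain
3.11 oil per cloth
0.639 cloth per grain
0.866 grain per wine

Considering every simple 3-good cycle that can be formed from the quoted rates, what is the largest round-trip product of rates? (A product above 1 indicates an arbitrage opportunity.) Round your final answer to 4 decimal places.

grain→cloth→oil→grain: 0.639 × 3.11 × 0.556 = 1.10493
wine→cloth→oil→wine: 0.537 × 3.11 × 0.59 = 0.98534
sheep→oil→grain→sheep: 1.24 × 0.556 × 1.39 = 0.95832
wine→sheep→oil→wine: 1.23 × 1.24 × 0.59 = 0.89987
Maximum is grain→cloth→oil→grain at 1.1049; arbitrage exists.

1.1049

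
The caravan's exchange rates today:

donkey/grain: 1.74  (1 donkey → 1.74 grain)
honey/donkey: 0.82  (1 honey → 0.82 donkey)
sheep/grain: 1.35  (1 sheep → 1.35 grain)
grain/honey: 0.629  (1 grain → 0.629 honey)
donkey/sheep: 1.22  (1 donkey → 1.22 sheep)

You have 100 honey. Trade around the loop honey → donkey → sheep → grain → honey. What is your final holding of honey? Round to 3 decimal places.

84.949

100 honey × 0.82 = 82 donkey
82 donkey × 1.22 = 100.04 sheep
100.04 sheep × 1.35 = 135.054 grain
135.054 grain × 0.629 = 84.948966 honey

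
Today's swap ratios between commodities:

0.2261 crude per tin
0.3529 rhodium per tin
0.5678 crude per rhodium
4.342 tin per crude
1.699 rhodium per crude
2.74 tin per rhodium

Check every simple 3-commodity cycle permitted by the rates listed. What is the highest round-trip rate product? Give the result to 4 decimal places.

tin→crude→rhodium→tin: 0.2261 × 1.699 × 2.74 = 1.05255
tin→rhodium→crude→tin: 0.3529 × 0.5678 × 4.342 = 0.87004
Maximum is tin→crude→rhodium→tin at 1.0526; arbitrage exists.

1.0526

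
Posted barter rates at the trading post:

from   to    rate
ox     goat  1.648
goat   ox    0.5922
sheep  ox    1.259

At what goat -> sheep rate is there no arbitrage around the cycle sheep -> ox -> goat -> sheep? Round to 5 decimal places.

Known legs of the cycle: 1.259 × 1.648 = 2.074832
For no arbitrage the full-cycle product must be 1, so the missing rate is 1 / 2.074832 ≈ 0.4819667.

0.48197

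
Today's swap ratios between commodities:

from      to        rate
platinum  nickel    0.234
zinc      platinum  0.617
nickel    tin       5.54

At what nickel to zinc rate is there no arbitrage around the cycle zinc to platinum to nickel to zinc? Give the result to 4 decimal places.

Known legs of the cycle: 0.617 × 0.234 = 0.144378
For no arbitrage the full-cycle product must be 1, so the missing rate is 1 / 0.144378 ≈ 6.926263.

6.9263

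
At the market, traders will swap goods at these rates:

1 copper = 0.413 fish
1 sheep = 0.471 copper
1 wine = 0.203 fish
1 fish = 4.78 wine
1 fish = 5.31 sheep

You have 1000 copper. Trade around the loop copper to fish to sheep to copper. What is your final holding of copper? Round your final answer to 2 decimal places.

1032.92

1000 copper × 0.413 = 413 fish
413 fish × 5.31 = 2193.03 sheep
2193.03 sheep × 0.471 = 1032.91713 copper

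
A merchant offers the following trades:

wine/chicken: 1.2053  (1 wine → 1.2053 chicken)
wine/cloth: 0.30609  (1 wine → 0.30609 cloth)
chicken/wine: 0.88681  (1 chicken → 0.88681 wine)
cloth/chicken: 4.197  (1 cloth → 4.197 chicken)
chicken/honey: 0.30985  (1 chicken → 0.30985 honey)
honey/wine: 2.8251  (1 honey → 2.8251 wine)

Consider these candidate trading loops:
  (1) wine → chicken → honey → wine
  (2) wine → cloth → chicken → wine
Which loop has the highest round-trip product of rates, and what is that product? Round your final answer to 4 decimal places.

(1) 1.2053 × 0.30985 × 2.8251 = 1.05507
(2) 0.30609 × 4.197 × 0.88681 = 1.13925
Highest is cycle (2) at 1.1392 (>1, arbitrage).

1.1392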